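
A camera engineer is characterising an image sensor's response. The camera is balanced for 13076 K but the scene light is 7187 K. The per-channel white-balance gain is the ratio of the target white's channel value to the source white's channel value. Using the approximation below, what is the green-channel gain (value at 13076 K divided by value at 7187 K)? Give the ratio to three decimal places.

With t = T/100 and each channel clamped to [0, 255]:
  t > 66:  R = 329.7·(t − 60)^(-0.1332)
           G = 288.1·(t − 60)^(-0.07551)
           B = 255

At 7187 K (t = 71.87):
  G = 288.1·(71.87 − 60)^(-0.07551) = 288.1·11.87^(-0.07551) = 288.1·0.82960 = 239.007.
At 13076 K (t = 130.76):
  G = 288.1·(130.76 − 60)^(-0.07551) = 288.1·70.76^(-0.07551) = 288.1·0.72497 = 208.865.
Gain = 208.865 / 239.007 = 0.8739 → 0.874.

0.874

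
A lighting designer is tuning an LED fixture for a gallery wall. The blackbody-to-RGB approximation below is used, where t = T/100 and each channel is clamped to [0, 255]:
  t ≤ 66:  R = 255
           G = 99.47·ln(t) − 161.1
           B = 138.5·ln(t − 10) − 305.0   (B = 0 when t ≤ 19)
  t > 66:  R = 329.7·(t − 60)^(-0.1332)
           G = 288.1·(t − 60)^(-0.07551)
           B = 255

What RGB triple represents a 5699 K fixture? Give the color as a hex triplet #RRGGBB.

#FFF1E4

t = 5699/100 = 56.99; the t ≤ 66 branch applies.
R = 255 by definition for t ≤ 66.
G = 99.47·ln 56.99 − 161.1 = 99.47·4.0429 − 161.1 = 241.045.
B = 138.5·ln(56.99 − 10) − 305.0 = 138.5·ln 46.99 − 305.0 = 138.5·3.8499 − 305.0 = 228.216.
Rounded: (255, 241, 228).
In hex: #FFF1E4.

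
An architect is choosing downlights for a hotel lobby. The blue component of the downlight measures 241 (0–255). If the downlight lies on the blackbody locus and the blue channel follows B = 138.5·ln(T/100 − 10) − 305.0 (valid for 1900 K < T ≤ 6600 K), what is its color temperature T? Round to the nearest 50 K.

6150 K

ln(t − 10) = (241 + 305.0) / 138.5 = 3.9422.
t − 10 = e^3.9422 = 51.534, so t = 61.534.
T = 100·t = 6153 K → 6150 K to the nearest 50 K.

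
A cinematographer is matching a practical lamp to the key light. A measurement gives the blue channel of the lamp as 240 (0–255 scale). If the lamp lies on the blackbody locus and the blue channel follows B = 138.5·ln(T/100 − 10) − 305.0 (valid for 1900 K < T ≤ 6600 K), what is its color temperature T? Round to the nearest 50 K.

6100 K

ln(t − 10) = (240 + 305.0) / 138.5 = 3.9350.
t − 10 = e^3.9350 = 51.163, so t = 61.163.
T = 100·t = 6116 K → 6100 K to the nearest 50 K.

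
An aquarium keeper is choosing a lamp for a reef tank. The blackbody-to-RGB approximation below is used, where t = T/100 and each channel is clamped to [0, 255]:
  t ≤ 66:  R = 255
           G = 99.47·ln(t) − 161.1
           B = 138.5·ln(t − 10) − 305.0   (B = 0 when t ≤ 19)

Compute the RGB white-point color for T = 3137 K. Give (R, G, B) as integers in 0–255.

t = 3137/100 = 31.37; the t ≤ 66 branch applies.
R = 255 by definition for t ≤ 66.
G = 99.47·ln 31.37 − 161.1 = 99.47·3.4459 − 161.1 = 181.659.
B = 138.5·ln(31.37 − 10) − 305.0 = 138.5·ln 21.37 − 305.0 = 138.5·3.0620 − 305.0 = 119.085.
Rounded: (255, 182, 119).

(255, 182, 119)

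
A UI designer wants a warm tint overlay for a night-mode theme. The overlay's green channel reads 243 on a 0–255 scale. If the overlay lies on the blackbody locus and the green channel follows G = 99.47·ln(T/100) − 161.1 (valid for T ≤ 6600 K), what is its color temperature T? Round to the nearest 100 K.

ln t = (243 + 161.1) / 99.47 = 4.0625.
t = e^4.0625 = 58.121.
T = 100·t = 5812 K → 5800 K to the nearest 100 K.

5800 K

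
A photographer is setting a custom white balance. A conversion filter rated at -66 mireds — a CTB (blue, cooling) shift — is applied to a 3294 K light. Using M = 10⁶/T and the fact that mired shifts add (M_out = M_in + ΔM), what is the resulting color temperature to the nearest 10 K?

4210 K

M_in = 10⁶/3294 = 303.58 mireds.
M_out = 303.58 + (-66) = 237.58 mireds.
T_out = 10⁶/237.58 = 4209.1 K → 4210 K.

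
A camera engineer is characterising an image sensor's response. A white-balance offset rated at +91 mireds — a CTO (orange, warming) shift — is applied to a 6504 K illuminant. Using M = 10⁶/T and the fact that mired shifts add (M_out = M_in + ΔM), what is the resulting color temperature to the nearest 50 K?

4100 K

M_in = 10⁶/6504 = 153.75 mireds.
M_out = 153.75 + (+91) = 244.75 mireds.
T_out = 10⁶/244.75 = 4085.8 K → 4100 K.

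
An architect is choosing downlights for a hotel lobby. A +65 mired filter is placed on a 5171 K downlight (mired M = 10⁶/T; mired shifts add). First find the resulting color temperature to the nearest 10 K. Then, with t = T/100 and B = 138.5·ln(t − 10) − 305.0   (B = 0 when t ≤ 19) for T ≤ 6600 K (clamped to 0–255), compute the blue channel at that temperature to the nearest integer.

160

M_in = 10⁶/5171 = 193.39; M_out = 193.39 + (+65) = 258.39.
T_out = 10⁶/258.39 = 3870.2 K → 3870 K; t = 38.7.
B = 138.5·ln(38.7 − 10) − 305.0 = 138.5·ln 28.7 − 305.0 = 138.5·3.3569 − 305.0 = 159.930.
Rounded: 160.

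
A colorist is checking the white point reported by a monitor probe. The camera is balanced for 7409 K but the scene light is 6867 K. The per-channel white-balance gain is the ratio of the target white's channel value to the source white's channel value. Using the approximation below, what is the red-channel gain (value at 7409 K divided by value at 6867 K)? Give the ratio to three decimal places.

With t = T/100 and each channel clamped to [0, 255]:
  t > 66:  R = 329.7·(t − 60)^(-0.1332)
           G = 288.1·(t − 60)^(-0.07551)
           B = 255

0.937

At 6867 K (t = 68.67):
  R = 329.7·(68.67 − 60)^(-0.1332) = 329.7·8.67^(-0.1332) = 329.7·0.74999 = 247.272.
At 7409 K (t = 74.09):
  R = 329.7·(74.09 − 60)^(-0.1332) = 329.7·14.09^(-0.1332) = 329.7·0.70302 = 231.784.
Gain = 231.784 / 247.272 = 0.9374 → 0.937.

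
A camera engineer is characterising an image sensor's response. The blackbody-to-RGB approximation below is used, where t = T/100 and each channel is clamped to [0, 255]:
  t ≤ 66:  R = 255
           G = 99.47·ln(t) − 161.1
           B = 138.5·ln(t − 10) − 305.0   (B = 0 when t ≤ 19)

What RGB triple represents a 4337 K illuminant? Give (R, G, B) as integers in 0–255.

t = 4337/100 = 43.37; the t ≤ 66 branch applies.
R = 255 by definition for t ≤ 66.
G = 99.47·ln 43.37 − 161.1 = 99.47·3.7698 − 161.1 = 213.879.
B = 138.5·ln(43.37 − 10) − 305.0 = 138.5·ln 33.37 − 305.0 = 138.5·3.5077 − 305.0 = 180.811.
Rounded: (255, 214, 181).

(255, 214, 181)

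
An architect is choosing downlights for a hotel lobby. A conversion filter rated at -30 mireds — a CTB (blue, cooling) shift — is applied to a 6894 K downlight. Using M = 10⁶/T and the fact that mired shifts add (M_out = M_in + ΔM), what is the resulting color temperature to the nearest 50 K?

M_in = 10⁶/6894 = 145.05 mireds.
M_out = 145.05 + (-30) = 115.05 mireds.
T_out = 10⁶/115.05 = 8691.6 K → 8700 K.

8700 K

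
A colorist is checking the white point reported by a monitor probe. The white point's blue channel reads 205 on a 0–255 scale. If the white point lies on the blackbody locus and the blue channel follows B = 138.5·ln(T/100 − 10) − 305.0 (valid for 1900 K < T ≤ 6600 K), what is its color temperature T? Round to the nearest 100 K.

ln(t − 10) = (205 + 305.0) / 138.5 = 3.6823.
t − 10 = e^3.6823 = 39.738, so t = 49.738.
T = 100·t = 4974 K → 5000 K to the nearest 100 K.

5000 K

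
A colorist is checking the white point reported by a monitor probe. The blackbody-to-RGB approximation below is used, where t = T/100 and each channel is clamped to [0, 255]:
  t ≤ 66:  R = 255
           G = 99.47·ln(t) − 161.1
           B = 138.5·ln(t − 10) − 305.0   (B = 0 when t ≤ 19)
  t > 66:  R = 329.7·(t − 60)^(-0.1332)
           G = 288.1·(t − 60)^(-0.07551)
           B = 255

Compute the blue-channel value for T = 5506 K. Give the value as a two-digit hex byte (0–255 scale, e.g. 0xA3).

0xDE

t = 5506/100 = 55.06; the t ≤ 66 branch applies.
B = 138.5·ln(55.06 − 10) − 305.0 = 138.5·ln 45.06 − 305.0 = 138.5·3.8080 − 305.0 = 222.407.
Rounded: 222; in hex, 0xDE.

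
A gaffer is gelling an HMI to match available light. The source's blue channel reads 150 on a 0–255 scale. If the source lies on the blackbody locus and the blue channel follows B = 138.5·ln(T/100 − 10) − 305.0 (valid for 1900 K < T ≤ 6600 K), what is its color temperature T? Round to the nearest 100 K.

3700 K

ln(t − 10) = (150 + 305.0) / 138.5 = 3.2852.
t − 10 = e^3.2852 = 26.714, so t = 36.714.
T = 100·t = 3671 K → 3700 K to the nearest 100 K.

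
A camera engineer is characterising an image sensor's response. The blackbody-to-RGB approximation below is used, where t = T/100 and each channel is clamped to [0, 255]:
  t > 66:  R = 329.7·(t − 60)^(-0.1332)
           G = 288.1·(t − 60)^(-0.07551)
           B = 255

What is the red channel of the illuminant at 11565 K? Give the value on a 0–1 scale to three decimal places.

t = 11565/100 = 115.65; the t > 66 branch applies.
R = 329.7·(115.65 − 60)^(-0.1332) = 329.7·55.65^(-0.1332) = 329.7·0.58547 = 193.029.
On a 0–1 scale: 193.029/255 = 0.7570 → 0.757.

0.757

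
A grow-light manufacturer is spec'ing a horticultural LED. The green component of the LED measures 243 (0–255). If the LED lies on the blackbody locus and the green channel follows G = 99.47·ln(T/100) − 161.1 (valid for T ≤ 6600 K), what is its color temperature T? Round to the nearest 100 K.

5800 K

ln t = (243 + 161.1) / 99.47 = 4.0625.
t = e^4.0625 = 58.121.
T = 100·t = 5812 K → 5800 K to the nearest 100 K.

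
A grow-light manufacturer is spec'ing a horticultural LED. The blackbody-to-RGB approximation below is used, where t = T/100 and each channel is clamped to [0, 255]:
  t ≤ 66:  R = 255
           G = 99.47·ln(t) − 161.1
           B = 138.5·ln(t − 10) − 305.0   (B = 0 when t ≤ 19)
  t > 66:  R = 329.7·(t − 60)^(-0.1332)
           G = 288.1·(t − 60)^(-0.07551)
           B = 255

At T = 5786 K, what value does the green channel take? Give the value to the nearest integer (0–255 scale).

t = 5786/100 = 57.86; the t ≤ 66 branch applies.
G = 99.47·ln 57.86 − 161.1 = 99.47·4.0580 − 161.1 = 242.552.
Rounded: 243.

243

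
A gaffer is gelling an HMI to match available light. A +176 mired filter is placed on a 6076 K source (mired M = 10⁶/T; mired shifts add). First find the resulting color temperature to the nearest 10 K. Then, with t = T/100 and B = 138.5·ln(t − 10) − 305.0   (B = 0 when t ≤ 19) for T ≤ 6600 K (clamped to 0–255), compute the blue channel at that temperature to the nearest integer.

106

M_in = 10⁶/6076 = 164.58; M_out = 164.58 + (+176) = 340.58.
T_out = 10⁶/340.58 = 2936.2 K → 2940 K; t = 29.4.
B = 138.5·ln(29.4 − 10) − 305.0 = 138.5·ln 19.4 − 305.0 = 138.5·2.9653 − 305.0 = 105.690.
Rounded: 106.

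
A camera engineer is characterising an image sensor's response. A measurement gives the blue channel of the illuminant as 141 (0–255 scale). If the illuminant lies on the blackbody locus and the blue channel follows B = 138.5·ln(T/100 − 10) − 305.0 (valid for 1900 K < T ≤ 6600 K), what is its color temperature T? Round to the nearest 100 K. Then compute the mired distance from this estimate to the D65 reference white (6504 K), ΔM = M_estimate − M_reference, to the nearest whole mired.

ln(t − 10) = (141 + 305.0) / 138.5 = 3.2202.
t − 10 = e^3.2202 = 25.034, so t = 35.034.
T = 100·t = 3503 K → 3500 K to the nearest 100 K.
M_estimate = 10⁶/3500 = 285.71; M_reference = 10⁶/6504 = 153.75.
ΔM = 285.71 − 153.75 = 131.96 → +132 mireds.

+132 mireds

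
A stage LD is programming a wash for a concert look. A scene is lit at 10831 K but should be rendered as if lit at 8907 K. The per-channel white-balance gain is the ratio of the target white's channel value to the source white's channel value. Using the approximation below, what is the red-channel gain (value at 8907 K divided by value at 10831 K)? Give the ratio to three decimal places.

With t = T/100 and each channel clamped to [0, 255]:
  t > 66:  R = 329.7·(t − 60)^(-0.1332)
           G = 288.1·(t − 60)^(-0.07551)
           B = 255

At 10831 K (t = 108.31):
  R = 329.7·(108.31 − 60)^(-0.1332) = 329.7·48.31^(-0.1332) = 329.7·0.59660 = 196.700.
At 8907 K (t = 89.07):
  R = 329.7·(89.07 − 60)^(-0.1332) = 329.7·29.07^(-0.1332) = 329.7·0.63837 = 210.469.
Gain = 210.469 / 196.700 = 1.0700 → 1.070.

1.070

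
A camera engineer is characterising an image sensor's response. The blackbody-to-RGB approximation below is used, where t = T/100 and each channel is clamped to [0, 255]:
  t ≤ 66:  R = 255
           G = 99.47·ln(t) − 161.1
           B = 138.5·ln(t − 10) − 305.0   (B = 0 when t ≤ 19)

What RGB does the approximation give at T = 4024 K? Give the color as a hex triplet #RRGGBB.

#FFCEA7

t = 4024/100 = 40.24; the t ≤ 66 branch applies.
R = 255 by definition for t ≤ 66.
G = 99.47·ln 40.24 − 161.1 = 99.47·3.6949 − 161.1 = 206.428.
B = 138.5·ln(40.24 − 10) − 305.0 = 138.5·ln 30.24 − 305.0 = 138.5·3.4092 − 305.0 = 167.169.
Rounded: (255, 206, 167).
In hex: #FFCEA7.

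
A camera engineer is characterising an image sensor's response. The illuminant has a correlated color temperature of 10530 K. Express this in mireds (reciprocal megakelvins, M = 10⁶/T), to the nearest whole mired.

M = 10⁶ / 10530 = 94.967 → 95 mireds.

95 mireds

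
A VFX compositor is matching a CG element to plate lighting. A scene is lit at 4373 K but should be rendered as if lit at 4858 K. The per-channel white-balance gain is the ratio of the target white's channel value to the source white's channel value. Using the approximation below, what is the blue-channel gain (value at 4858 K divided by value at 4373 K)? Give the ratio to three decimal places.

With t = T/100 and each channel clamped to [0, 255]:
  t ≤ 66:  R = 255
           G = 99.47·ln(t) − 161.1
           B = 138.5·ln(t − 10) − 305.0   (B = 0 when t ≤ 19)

At 4373 K (t = 43.73):
  B = 138.5·ln(43.73 − 10) − 305.0 = 138.5·ln 33.73 − 305.0 = 138.5·3.5184 − 305.0 = 182.297.
At 4858 K (t = 48.58):
  B = 138.5·ln(48.58 − 10) − 305.0 = 138.5·ln 38.58 − 305.0 = 138.5·3.6527 − 305.0 = 200.904.
Gain = 200.904 / 182.297 = 1.1021 → 1.102.

1.102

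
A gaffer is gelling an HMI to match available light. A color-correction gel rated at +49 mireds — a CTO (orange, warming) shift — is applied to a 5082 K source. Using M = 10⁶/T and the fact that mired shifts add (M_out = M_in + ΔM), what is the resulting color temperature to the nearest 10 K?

4070 K

M_in = 10⁶/5082 = 196.77 mireds.
M_out = 196.77 + (+49) = 245.77 mireds.
T_out = 10⁶/245.77 = 4068.8 K → 4070 K.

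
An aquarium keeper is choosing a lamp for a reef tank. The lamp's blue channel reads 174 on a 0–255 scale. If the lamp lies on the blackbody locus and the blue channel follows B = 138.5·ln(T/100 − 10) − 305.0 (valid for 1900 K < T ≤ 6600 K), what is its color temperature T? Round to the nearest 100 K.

ln(t − 10) = (174 + 305.0) / 138.5 = 3.4585.
t − 10 = e^3.4585 = 31.769, so t = 41.769.
T = 100·t = 4177 K → 4200 K to the nearest 100 K.

4200 K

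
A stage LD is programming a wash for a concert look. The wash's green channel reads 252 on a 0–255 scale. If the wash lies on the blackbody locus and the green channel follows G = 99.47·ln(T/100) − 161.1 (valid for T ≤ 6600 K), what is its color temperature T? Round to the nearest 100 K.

ln t = (252 + 161.1) / 99.47 = 4.1530.
t = e^4.1530 = 63.625.
T = 100·t = 6363 K → 6400 K to the nearest 100 K.

6400 K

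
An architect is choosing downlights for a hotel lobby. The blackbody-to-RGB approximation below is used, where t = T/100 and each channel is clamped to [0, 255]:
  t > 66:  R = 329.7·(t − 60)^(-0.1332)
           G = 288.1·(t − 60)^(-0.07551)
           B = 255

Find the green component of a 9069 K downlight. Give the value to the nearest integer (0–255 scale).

t = 9069/100 = 90.69; the t > 66 branch applies.
G = 288.1·(90.69 − 60)^(-0.07551) = 288.1·30.69^(-0.07551) = 288.1·0.77218 = 222.464.
Rounded: 222.

222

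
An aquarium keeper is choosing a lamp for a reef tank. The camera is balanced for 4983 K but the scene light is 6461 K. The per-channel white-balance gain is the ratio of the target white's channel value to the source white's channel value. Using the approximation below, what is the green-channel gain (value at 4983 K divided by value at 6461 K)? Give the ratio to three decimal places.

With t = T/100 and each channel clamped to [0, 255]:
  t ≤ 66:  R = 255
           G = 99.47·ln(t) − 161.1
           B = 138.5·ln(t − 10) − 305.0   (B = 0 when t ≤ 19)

At 6461 K (t = 64.61):
  G = 99.47·ln 64.61 − 161.1 = 99.47·4.1684 − 161.1 = 253.528.
At 4983 K (t = 49.83):
  G = 99.47·ln 49.83 − 161.1 = 99.47·3.9086 − 161.1 = 227.690.
Gain = 227.690 / 253.528 = 0.8981 → 0.898.

0.898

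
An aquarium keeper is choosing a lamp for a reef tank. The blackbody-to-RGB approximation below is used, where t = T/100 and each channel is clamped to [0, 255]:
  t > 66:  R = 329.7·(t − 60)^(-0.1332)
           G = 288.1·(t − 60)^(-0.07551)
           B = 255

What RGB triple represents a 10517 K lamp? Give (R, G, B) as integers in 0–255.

t = 10517/100 = 105.17; the t > 66 branch applies.
R = 329.7·(105.17 − 60)^(-0.1332) = 329.7·45.17^(-0.1332) = 329.7·0.60197 = 198.469.
G = 288.1·(105.17 − 60)^(-0.07551) = 288.1·45.17^(-0.07551) = 288.1·0.74997 = 216.066.
B = 255 by definition for t > 66.
Rounded: (198, 216, 255).

(198, 216, 255)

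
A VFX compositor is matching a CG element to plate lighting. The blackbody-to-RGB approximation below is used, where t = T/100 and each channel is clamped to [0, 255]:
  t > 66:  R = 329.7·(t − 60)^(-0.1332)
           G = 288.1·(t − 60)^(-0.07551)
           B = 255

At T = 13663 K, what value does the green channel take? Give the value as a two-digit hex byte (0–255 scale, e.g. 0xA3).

0xD0

t = 13663/100 = 136.63; the t > 66 branch applies.
G = 288.1·(136.63 − 60)^(-0.07551) = 288.1·76.63^(-0.07551) = 288.1·0.72062 = 207.612.
Rounded: 208; in hex, 0xD0.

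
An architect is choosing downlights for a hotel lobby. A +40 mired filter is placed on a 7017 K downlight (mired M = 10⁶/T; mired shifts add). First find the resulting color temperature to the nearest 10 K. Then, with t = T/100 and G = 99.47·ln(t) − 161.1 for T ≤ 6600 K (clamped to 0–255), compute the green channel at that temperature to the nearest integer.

M_in = 10⁶/7017 = 142.51; M_out = 142.51 + (+40) = 182.51.
T_out = 10⁶/182.51 = 5479.1 K → 5480 K; t = 54.8.
G = 99.47·ln 54.8 − 161.1 = 99.47·4.0037 − 161.1 = 237.147.
Rounded: 237.

237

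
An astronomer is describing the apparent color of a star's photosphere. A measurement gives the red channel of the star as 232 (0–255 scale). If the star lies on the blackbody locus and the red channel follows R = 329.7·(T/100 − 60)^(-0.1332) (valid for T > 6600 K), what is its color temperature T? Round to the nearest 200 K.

(t − 60)^(-0.1332) = 232/329.7 = 0.70367.
t − 60 = 0.70367^(1/-0.1332) = 0.70367^(-7.508) = 13.992, so t = 73.992.
T = 100·t = 7399 K → 7400 K to the nearest 200 K.

7400 K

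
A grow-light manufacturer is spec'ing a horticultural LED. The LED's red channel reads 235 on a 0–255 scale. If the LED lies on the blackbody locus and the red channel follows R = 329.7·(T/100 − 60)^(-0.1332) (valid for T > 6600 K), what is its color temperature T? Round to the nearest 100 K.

7300 K

(t − 60)^(-0.1332) = 235/329.7 = 0.71277.
t − 60 = 0.71277^(1/-0.1332) = 0.71277^(-7.508) = 12.705, so t = 72.705.
T = 100·t = 7271 K → 7300 K to the nearest 100 K.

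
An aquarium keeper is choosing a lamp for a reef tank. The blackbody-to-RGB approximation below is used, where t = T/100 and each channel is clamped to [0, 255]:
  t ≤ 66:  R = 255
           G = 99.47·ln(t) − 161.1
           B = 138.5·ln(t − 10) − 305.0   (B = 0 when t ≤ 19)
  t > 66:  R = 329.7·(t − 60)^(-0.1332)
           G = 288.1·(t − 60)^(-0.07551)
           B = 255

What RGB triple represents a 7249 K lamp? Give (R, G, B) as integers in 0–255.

t = 7249/100 = 72.49; the t > 66 branch applies.
R = 329.7·(72.49 − 60)^(-0.1332) = 329.7·12.49^(-0.1332) = 329.7·0.71439 = 235.536.
G = 288.1·(72.49 − 60)^(-0.07551) = 288.1·12.49^(-0.07551) = 288.1·0.82642 = 238.090.
B = 255 by definition for t > 66.
Rounded: (236, 238, 255).

(236, 238, 255)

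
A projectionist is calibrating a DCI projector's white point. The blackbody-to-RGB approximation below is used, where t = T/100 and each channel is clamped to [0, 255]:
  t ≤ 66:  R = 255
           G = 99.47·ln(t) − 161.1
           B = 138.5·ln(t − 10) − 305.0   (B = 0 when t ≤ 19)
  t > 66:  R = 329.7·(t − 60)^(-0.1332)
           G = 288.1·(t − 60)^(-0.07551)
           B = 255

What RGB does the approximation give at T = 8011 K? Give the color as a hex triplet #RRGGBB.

t = 8011/100 = 80.11; the t > 66 branch applies.
R = 329.7·(80.11 − 60)^(-0.1332) = 329.7·20.11^(-0.1332) = 329.7·0.67048 = 221.057.
G = 288.1·(80.11 − 60)^(-0.07551) = 288.1·20.11^(-0.07551) = 288.1·0.79722 = 229.680.
B = 255 by definition for t > 66.
Rounded: (221, 230, 255).
In hex: #DDE6FF.

#DDE6FF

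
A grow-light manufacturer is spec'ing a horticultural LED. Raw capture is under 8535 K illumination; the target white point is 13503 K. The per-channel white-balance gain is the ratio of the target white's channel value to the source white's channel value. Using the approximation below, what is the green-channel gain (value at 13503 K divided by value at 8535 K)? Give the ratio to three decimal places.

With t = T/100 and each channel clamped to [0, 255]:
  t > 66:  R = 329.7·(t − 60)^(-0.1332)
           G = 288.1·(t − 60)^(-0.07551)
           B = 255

0.921

At 8535 K (t = 85.35):
  G = 288.1·(85.35 − 60)^(-0.07551) = 288.1·25.35^(-0.07551) = 288.1·0.78340 = 225.699.
At 13503 K (t = 135.03):
  G = 288.1·(135.03 − 60)^(-0.07551) = 288.1·75.03^(-0.07551) = 288.1·0.72177 = 207.943.
Gain = 207.943 / 225.699 = 0.9213 → 0.921.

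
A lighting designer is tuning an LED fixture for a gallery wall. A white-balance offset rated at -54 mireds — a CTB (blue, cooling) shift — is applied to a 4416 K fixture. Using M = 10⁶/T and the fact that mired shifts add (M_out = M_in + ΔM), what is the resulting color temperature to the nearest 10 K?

M_in = 10⁶/4416 = 226.45 mireds.
M_out = 226.45 + (-54) = 172.45 mireds.
T_out = 10⁶/172.45 = 5798.8 K → 5800 K.

5800 K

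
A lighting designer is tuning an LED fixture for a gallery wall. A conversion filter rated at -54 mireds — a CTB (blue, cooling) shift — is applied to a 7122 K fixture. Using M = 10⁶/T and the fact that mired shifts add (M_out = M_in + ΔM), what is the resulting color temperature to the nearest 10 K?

M_in = 10⁶/7122 = 140.41 mireds.
M_out = 140.41 + (-54) = 86.41 mireds.
T_out = 10⁶/86.41 = 11572.7 K → 11570 K.

11570 K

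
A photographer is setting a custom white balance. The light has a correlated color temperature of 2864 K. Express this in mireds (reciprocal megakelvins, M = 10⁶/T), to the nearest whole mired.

M = 10⁶ / 2864 = 349.162 → 349 mireds.

349 mireds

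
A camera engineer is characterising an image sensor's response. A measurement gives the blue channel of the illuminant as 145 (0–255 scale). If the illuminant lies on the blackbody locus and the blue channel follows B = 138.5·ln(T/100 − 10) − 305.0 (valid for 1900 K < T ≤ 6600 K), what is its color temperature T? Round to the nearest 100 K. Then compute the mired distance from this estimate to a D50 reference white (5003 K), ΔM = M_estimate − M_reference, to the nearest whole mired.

+78 mireds

ln(t − 10) = (145 + 305.0) / 138.5 = 3.2491.
t − 10 = e^3.2491 = 25.767, so t = 35.767.
T = 100·t = 3577 K → 3600 K to the nearest 100 K.
M_estimate = 10⁶/3600 = 277.78; M_reference = 10⁶/5003 = 199.88.
ΔM = 277.78 − 199.88 = 77.90 → +78 mireds.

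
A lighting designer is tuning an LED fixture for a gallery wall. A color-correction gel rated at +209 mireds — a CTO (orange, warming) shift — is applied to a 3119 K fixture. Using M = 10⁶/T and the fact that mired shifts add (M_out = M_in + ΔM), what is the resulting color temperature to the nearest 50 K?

1900 K

M_in = 10⁶/3119 = 320.62 mireds.
M_out = 320.62 + (+209) = 529.62 mireds.
T_out = 10⁶/529.62 = 1888.2 K → 1900 K.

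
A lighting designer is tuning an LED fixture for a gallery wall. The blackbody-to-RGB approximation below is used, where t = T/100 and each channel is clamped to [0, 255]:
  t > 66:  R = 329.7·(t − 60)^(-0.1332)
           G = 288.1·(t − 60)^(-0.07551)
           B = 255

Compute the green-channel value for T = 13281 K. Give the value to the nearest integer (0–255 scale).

t = 13281/100 = 132.81; the t > 66 branch applies.
G = 288.1·(132.81 − 60)^(-0.07551) = 288.1·72.81^(-0.07551) = 288.1·0.72341 = 208.415.
Rounded: 208.

208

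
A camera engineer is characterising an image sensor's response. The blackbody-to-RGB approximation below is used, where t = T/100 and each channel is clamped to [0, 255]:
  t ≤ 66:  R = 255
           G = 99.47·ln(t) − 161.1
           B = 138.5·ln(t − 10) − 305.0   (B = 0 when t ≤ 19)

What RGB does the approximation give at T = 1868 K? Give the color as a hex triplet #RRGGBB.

#FF8200

t = 1868/100 = 18.68; the t ≤ 66 branch applies.
R = 255 by definition for t ≤ 66.
G = 99.47·ln 18.68 − 161.1 = 99.47·2.9275 − 161.1 = 130.094.
t = 18.68 ≤ 19, so B = 0.
Rounded: (255, 130, 0).
In hex: #FF8200.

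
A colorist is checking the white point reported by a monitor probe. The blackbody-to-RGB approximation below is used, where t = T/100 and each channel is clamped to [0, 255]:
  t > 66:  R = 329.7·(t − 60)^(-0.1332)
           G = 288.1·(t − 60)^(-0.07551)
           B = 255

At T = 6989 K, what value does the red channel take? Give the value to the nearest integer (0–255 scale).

243

t = 6989/100 = 69.89; the t > 66 branch applies.
R = 329.7·(69.89 − 60)^(-0.1332) = 329.7·9.89^(-0.1332) = 329.7·0.73695 = 242.973.
Rounded: 243.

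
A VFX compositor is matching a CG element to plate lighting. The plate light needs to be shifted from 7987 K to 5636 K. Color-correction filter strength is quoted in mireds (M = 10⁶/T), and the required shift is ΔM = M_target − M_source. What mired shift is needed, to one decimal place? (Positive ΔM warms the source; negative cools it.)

+52.2 mireds

M_source = 10⁶/7987 = 125.203; M_target = 10⁶/5636 = 177.431.
ΔM = 177.431 − 125.203 = 52.227 → +52.2 mireds, a warming shift.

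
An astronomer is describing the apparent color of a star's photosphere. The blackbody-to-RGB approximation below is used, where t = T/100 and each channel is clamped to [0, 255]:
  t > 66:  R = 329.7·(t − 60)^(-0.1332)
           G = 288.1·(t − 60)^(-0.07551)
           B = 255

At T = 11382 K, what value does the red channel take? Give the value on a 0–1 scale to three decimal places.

t = 11382/100 = 113.82; the t > 66 branch applies.
R = 329.7·(113.82 − 60)^(-0.1332) = 329.7·53.82^(-0.1332) = 329.7·0.58808 = 193.891.
On a 0–1 scale: 193.891/255 = 0.7604 → 0.760.

0.760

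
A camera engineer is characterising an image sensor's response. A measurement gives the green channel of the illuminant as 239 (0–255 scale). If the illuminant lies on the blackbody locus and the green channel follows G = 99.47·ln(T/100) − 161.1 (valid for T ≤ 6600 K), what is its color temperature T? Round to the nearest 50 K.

5600 K

ln t = (239 + 161.1) / 99.47 = 4.0223.
t = e^4.0223 = 55.830.
T = 100·t = 5583 K → 5600 K to the nearest 50 K.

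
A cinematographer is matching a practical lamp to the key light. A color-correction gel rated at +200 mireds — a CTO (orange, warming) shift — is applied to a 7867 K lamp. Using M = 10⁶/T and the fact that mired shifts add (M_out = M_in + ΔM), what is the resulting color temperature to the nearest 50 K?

M_in = 10⁶/7867 = 127.11 mireds.
M_out = 127.11 + (+200) = 327.11 mireds.
T_out = 10⁶/327.11 = 3057.0 K → 3050 K.

3050 K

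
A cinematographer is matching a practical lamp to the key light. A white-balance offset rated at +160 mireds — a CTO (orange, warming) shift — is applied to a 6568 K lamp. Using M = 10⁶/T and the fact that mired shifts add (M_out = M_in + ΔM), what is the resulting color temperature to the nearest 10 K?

3200 K

M_in = 10⁶/6568 = 152.25 mireds.
M_out = 152.25 + (+160) = 312.25 mireds.
T_out = 10⁶/312.25 = 3202.5 K → 3200 K.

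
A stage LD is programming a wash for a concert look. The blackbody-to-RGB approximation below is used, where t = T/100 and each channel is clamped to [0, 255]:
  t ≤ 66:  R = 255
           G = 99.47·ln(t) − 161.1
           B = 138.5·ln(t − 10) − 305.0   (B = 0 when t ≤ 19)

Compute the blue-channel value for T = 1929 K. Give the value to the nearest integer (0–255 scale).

4

t = 1929/100 = 19.29; the t ≤ 66 branch applies.
B = 138.5·ln(19.29 − 10) − 305.0 = 138.5·ln 9.29 − 305.0 = 138.5·2.2289 − 305.0 = 3.708.
Rounded: 4.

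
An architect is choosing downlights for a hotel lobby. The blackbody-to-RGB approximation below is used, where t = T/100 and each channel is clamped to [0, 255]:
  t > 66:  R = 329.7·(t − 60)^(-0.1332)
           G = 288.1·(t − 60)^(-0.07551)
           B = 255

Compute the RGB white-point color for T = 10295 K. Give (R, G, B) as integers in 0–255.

(200, 217, 255)

t = 10295/100 = 102.95; the t > 66 branch applies.
R = 329.7·(102.95 − 60)^(-0.1332) = 329.7·42.95^(-0.1332) = 329.7·0.60602 = 199.806.
G = 288.1·(102.95 − 60)^(-0.07551) = 288.1·42.95^(-0.07551) = 288.1·0.75283 = 216.889.
B = 255 by definition for t > 66.
Rounded: (200, 217, 255).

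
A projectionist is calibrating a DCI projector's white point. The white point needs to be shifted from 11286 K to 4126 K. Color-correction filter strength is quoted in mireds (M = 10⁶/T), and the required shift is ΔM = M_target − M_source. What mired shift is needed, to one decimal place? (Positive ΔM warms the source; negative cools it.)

M_source = 10⁶/11286 = 88.605; M_target = 10⁶/4126 = 242.365.
ΔM = 242.365 − 88.605 = 153.760 → +153.8 mireds, a warming shift.

+153.8 mireds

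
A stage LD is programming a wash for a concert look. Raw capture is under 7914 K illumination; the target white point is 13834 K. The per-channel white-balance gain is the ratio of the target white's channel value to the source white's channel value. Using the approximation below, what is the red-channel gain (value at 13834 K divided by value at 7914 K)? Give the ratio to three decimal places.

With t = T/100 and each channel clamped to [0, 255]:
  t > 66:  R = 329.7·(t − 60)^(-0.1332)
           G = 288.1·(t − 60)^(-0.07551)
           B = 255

0.829

At 7914 K (t = 79.14):
  R = 329.7·(79.14 − 60)^(-0.1332) = 329.7·19.14^(-0.1332) = 329.7·0.67491 = 222.518.
At 13834 K (t = 138.34):
  R = 329.7·(138.34 − 60)^(-0.1332) = 329.7·78.34^(-0.1332) = 329.7·0.55940 = 184.434.
Gain = 184.434 / 222.518 = 0.8289 → 0.829.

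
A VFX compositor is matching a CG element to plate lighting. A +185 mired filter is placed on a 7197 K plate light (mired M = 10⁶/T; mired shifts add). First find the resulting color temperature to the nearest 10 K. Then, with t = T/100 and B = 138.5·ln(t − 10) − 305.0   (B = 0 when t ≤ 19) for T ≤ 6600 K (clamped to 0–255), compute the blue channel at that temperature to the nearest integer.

M_in = 10⁶/7197 = 138.95; M_out = 138.95 + (+185) = 323.95.
T_out = 10⁶/323.95 = 3086.9 K → 3090 K; t = 30.9.
B = 138.5·ln(30.9 − 10) − 305.0 = 138.5·ln 20.9 − 305.0 = 138.5·3.0397 − 305.0 = 116.005.
Rounded: 116.

116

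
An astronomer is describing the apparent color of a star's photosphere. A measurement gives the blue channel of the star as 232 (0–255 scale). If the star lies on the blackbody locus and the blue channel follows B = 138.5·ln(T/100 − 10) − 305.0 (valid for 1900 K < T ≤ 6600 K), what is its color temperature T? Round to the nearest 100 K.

5800 K

ln(t − 10) = (232 + 305.0) / 138.5 = 3.8773.
t − 10 = e^3.8773 = 48.292, so t = 58.292.
T = 100·t = 5829 K → 5800 K to the nearest 100 K.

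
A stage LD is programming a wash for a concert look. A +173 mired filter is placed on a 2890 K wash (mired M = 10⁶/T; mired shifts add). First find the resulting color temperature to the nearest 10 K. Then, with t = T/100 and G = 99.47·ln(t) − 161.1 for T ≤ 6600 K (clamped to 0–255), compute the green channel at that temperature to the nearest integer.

133

M_in = 10⁶/2890 = 346.02; M_out = 346.02 + (+173) = 519.02.
T_out = 10⁶/519.02 = 1926.7 K → 1930 K; t = 19.3.
G = 99.47·ln 19.3 − 161.1 = 99.47·2.9601 − 161.1 = 133.342.
Rounded: 133.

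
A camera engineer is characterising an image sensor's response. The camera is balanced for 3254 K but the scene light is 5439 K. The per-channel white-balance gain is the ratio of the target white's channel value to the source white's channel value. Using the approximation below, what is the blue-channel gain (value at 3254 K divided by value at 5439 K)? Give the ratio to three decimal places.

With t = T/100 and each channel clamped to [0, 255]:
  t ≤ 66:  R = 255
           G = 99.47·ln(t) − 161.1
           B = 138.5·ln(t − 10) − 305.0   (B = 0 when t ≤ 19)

0.574

At 5439 K (t = 54.39):
  B = 138.5·ln(54.39 − 10) − 305.0 = 138.5·ln 44.39 − 305.0 = 138.5·3.7930 − 305.0 = 220.332.
At 3254 K (t = 32.54):
  B = 138.5·ln(32.54 − 10) − 305.0 = 138.5·ln 22.54 − 305.0 = 138.5·3.1153 − 305.0 = 126.468.
Gain = 126.468 / 220.332 = 0.5740 → 0.574.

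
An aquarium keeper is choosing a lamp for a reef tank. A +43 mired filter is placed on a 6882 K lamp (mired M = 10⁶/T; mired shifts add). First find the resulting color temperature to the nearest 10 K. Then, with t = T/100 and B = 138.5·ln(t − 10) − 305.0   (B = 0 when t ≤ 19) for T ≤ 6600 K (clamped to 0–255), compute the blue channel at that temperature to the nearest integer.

M_in = 10⁶/6882 = 145.31; M_out = 145.31 + (+43) = 188.31.
T_out = 10⁶/188.31 = 5310.5 K → 5310 K; t = 53.1.
B = 138.5·ln(53.1 − 10) − 305.0 = 138.5·ln 43.1 − 305.0 = 138.5·3.7635 − 305.0 = 216.248.
Rounded: 216.

216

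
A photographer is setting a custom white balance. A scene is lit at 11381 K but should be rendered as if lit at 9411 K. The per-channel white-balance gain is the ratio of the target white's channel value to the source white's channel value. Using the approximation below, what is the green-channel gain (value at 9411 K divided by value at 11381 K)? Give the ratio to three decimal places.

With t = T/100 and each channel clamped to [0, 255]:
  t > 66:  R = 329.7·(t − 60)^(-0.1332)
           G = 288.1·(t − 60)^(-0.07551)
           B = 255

At 11381 K (t = 113.81):
  G = 288.1·(113.81 − 60)^(-0.07551) = 288.1·53.81^(-0.07551) = 288.1·0.74012 = 213.229.
At 9411 K (t = 94.11):
  G = 288.1·(94.11 − 60)^(-0.07551) = 288.1·34.11^(-0.07551) = 288.1·0.76604 = 220.696.
Gain = 220.696 / 213.229 = 1.0350 → 1.035.

1.035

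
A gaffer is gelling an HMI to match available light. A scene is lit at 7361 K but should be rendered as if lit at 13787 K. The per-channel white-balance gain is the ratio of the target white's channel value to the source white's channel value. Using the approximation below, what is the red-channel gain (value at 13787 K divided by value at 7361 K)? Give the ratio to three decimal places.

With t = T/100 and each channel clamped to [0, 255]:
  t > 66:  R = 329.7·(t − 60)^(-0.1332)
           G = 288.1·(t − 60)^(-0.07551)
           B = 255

0.793

At 7361 K (t = 73.61):
  R = 329.7·(73.61 − 60)^(-0.1332) = 329.7·13.61^(-0.1332) = 329.7·0.70627 = 232.857.
At 13787 K (t = 137.87):
  R = 329.7·(137.87 − 60)^(-0.1332) = 329.7·77.87^(-0.1332) = 329.7·0.55985 = 184.582.
Gain = 184.582 / 232.857 = 0.7927 → 0.793.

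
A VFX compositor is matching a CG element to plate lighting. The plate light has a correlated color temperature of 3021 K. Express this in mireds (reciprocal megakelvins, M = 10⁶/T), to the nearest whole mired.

M = 10⁶ / 3021 = 331.016 → 331 mireds.

331 mireds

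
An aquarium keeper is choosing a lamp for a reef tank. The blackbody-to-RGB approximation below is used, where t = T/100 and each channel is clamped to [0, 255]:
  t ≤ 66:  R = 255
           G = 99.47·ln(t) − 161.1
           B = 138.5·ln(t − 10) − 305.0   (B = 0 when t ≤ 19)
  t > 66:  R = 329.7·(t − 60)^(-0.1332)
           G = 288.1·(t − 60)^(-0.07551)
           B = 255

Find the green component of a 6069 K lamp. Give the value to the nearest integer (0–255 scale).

247

t = 6069/100 = 60.69; the t ≤ 66 branch applies.
G = 99.47·ln 60.69 − 161.1 = 99.47·4.1058 − 161.1 = 247.302.
Rounded: 247.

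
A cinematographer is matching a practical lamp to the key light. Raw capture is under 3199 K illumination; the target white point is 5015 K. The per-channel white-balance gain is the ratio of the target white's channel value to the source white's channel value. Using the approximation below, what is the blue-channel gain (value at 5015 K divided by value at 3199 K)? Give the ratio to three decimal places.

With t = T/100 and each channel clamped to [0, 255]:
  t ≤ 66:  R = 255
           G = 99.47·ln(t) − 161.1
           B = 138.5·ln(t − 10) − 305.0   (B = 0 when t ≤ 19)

1.678

At 3199 K (t = 31.99):
  B = 138.5·ln(31.99 − 10) − 305.0 = 138.5·ln 21.99 − 305.0 = 138.5·3.0906 − 305.0 = 123.046.
At 5015 K (t = 50.15):
  B = 138.5·ln(50.15 − 10) − 305.0 = 138.5·ln 40.15 − 305.0 = 138.5·3.6926 − 305.0 = 206.428.
Gain = 206.428 / 123.046 = 1.6776 → 1.678.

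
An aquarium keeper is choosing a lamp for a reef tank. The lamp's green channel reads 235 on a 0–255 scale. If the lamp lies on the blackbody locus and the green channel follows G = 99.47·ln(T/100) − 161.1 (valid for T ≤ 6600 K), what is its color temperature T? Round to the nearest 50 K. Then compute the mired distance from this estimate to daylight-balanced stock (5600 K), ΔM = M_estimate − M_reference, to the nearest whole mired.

+8 mireds

ln t = (235 + 161.1) / 99.47 = 3.9821.
t = e^3.9821 = 53.630.
T = 100·t = 5363 K → 5350 K to the nearest 50 K.
M_estimate = 10⁶/5350 = 186.92; M_reference = 10⁶/5600 = 178.57.
ΔM = 186.92 − 178.57 = 8.34 → +8 mireds.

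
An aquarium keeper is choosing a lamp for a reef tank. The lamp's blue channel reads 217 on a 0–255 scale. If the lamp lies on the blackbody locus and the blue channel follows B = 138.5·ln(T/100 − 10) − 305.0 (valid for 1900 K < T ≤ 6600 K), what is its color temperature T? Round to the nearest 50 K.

5350 K

ln(t − 10) = (217 + 305.0) / 138.5 = 3.7690.
t − 10 = e^3.7690 = 43.335, so t = 53.335.
T = 100·t = 5333 K → 5350 K to the nearest 50 K.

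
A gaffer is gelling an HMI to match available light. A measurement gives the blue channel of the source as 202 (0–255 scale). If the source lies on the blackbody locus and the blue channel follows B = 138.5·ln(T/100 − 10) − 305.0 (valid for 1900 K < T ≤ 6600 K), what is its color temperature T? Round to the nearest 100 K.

4900 K

ln(t − 10) = (202 + 305.0) / 138.5 = 3.6606.
t − 10 = e^3.6606 = 38.887, so t = 48.887.
T = 100·t = 4889 K → 4900 K to the nearest 100 K.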